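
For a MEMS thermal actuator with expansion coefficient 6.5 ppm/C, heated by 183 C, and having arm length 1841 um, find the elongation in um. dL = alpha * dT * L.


Step 1: Convert CTE: alpha = 6.5 ppm/C = 6.5e-6 /C
Step 2: dL = 6.5e-6 * 183 * 1841
dL = 2.1899 um


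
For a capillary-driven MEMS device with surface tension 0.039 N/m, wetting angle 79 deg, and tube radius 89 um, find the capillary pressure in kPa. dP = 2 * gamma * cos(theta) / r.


Step 1: cos(79 deg) = 0.1908
Step 2: Convert r to m: r = 89e-6 m
Step 3: dP = 2 * 0.039 * 0.1908 / 89e-6 = 167.2 Pa
Step 4: Convert Pa to kPa (divide by 1000).
dP = 0.17 kPa


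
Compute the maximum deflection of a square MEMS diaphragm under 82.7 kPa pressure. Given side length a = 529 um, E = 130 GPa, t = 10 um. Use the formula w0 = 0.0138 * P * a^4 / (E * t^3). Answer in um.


Step 1: Convert pressure to compatible units (E is in GPa, so P in GPa).
P = 82.7 kPa = 82.7e-6 GPa
Step 2: Compute numerator: 0.0138 * P * a^4.
a^4 = 529^4 = 78310985281
numerator = 0.0138 * 82.7e-6 * 78310985281 = 8.93732e+04
Step 3: Compute denominator: E * t^3 = 130 * 10^3 = 130000
Step 4: w0 = numerator / denominator = 8.93732e+04 / 130000 = 0.6875 um


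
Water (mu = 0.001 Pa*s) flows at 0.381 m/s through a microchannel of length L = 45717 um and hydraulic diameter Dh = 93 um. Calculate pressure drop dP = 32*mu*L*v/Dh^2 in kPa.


Step 1: Convert to SI: L = 45717e-6 m, Dh = 93e-6 m
Step 2: dP = 32 * 0.001 * 45717e-6 * 0.381 / (93e-6)^2
Step 3: dP = 64444.64 Pa
Step 4: Convert to kPa: dP = 64.44 kPa


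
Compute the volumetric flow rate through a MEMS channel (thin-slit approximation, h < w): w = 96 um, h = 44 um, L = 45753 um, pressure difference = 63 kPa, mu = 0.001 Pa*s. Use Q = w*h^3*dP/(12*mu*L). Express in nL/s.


Step 1: Convert all dimensions to SI (meters).
w = 96e-6 m, h = 44e-6 m, L = 45753e-6 m, dP = 63e3 Pa
Step 2: Q = w * h^3 * dP / (12 * mu * L)
Q = 96e-6 * (44e-6)^3 * 63e3 / (12 * 0.001 * 45753e-6) = 9.3835893e-10 m^3/s
Step 3: Convert Q from m^3/s to nL/s (1 m^3 = 1e12 nL, so multiply by 1e12).
Q = 938.359 nL/s


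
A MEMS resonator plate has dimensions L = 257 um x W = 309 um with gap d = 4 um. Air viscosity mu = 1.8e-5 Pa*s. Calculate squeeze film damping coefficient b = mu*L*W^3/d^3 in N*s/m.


Step 1: Convert to SI.
L = 257e-6 m, W = 309e-6 m, d = 4e-6 m
Step 2: W^3 = (309e-6)^3 = 2.95e-11 m^3
Step 3: d^3 = (4e-6)^3 = 6.40e-17 m^3
Step 4: b = 1.8e-5 * 257e-6 * 2.95e-11 / 6.40e-17
b = 2.13e-03 N*s/m


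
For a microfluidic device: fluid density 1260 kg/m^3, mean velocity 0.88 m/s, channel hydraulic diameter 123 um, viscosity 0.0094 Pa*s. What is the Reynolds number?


Step 1: Convert Dh to meters: Dh = 123e-6 m
Step 2: Re = rho * v * Dh / mu
Re = 1260 * 0.88 * 123e-6 / 0.0094
Re = 14.509


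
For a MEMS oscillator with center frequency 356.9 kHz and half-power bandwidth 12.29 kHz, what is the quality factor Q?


Step 1: Q = f0 / bandwidth
Step 2: Q = 356.9 / 12.29
Q = 29.0


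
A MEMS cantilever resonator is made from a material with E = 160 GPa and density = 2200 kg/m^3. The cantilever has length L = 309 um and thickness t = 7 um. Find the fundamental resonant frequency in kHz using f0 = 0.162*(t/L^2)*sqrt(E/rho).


Step 1: Convert units to SI.
t_SI = 7e-6 m, L_SI = 309e-6 m
Step 2: Calculate sqrt(E/rho).
sqrt(160e9 / 2200) = 8528.03 m/s
Step 3: Compute f0.
f0 = 0.162 * 7e-6 / (309e-6)^2 * 8528.03 = 101284.9 Hz = 101.28 kHz


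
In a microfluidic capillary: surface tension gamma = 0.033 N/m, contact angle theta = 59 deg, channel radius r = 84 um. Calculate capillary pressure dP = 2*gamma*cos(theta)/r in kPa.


Step 1: cos(59 deg) = 0.515
Step 2: Convert r to m: r = 84e-6 m
Step 3: dP = 2 * 0.033 * 0.515 / 84e-6 = 404.6 Pa
Step 4: Convert Pa to kPa (divide by 1000).
dP = 0.4 kPa


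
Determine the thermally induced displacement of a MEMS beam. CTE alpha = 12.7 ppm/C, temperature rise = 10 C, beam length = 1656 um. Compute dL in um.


Step 1: Convert CTE: alpha = 12.7 ppm/C = 12.7e-6 /C
Step 2: dL = 12.7e-6 * 10 * 1656
dL = 0.2103 um


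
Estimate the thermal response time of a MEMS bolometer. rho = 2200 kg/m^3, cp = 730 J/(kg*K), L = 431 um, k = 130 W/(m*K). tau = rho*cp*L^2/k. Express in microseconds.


Step 1: Convert L to m: L = 431e-6 m
Step 2: L^2 = (431e-6)^2 = 1.85761e-07 m^2
Step 3: tau = 2200 * 730 * 1.85761e-07 / 130 = 2.29486282e-03 s
Step 4: Convert to microseconds (multiply by 1e6).
tau = 2294.863 us


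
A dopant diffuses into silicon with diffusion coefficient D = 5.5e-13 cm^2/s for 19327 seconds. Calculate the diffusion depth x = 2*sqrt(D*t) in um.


Step 1: Compute D*t = 5.5e-13 * 19327 = 1.062985e-08 cm^2
Step 2: sqrt(D*t) = 1.03101e-04 cm
Step 3: x = 2 * 1.03101e-04 cm = 2.06202e-04 cm
Step 4: Convert to um (1 cm = 1e4 um): x = 2.062 um


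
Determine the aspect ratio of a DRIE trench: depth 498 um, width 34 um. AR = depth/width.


Step 1: AR = depth / width
Step 2: AR = 498 / 34
AR = 14.6


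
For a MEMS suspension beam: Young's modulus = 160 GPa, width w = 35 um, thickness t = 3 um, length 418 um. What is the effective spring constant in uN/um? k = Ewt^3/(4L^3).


Step 1: Convert E to consistent units (1 GPa = 1000 uN/um^2).
E = 160 GPa = 160000 uN/um^2
Step 2: Compute t^3 = 3^3 = 27
Step 3: Compute L^3 = 418^3 = 73034632
Step 4: k = 160000 * 35 * 27 / (4 * 73034632)
k = 0.5176 uN/um


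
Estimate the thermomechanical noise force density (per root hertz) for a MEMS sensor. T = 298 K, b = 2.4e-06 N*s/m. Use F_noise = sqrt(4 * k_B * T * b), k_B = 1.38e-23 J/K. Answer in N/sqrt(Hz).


Step 1: Compute 4 * k_B * T * b
= 4 * 1.38e-23 * 298 * 2.4e-06
= 3.9479e-26 N^2/Hz
Step 2: F_noise = sqrt(3.9479e-26)
F_noise = 1.99e-13 N/sqrt(Hz)


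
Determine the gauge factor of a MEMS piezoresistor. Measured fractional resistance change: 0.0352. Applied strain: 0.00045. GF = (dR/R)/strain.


Step 1: Identify values.
dR/R = 0.0352, strain = 0.00045
Step 2: GF = (dR/R) / strain = 0.0352 / 0.00045
GF = 78.2


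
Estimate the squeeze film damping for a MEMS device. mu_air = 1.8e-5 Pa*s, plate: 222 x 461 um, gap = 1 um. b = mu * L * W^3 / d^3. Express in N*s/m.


Step 1: Convert to SI.
L = 222e-6 m, W = 461e-6 m, d = 1e-6 m
Step 2: W^3 = (461e-6)^3 = 9.80e-11 m^3
Step 3: d^3 = (1e-6)^3 = 1.00e-18 m^3
Step 4: b = 1.8e-5 * 222e-6 * 9.80e-11 / 1.00e-18
b = 3.91e-01 N*s/m


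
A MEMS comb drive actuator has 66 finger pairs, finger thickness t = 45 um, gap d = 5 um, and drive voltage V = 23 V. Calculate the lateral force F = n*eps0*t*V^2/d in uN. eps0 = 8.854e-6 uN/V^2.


Step 1: Parameters: n=66, eps0=8.854e-6 uN/V^2, t=45 um, V=23 V, d=5 um
Step 2: V^2 = 529
Step 3: F = 66 * 8.854e-6 * 45 * 529 / 5
F = 2.782 uN


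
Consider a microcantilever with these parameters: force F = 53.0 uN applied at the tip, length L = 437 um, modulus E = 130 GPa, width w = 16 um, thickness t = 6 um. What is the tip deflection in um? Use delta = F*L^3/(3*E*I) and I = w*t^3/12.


Step 1: Calculate the second moment of area.
I = w * t^3 / 12 = 16 * 6^3 / 12 = 288.0 um^4
Step 2: Convert E to consistent units (1 GPa = 1000 uN/um^2).
E = 130 GPa = 130000 uN/um^2
Step 3: Calculate tip deflection.
delta = F * L^3 / (3 * E * I)
delta = 53.0 * 437^3 / (3 * 130000 * 288.0)
delta = 39.3789 um


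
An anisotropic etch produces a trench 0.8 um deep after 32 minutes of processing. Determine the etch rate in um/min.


Step 1: Etch rate = depth / time
Step 2: rate = 0.8 / 32
rate = 0.025 um/min


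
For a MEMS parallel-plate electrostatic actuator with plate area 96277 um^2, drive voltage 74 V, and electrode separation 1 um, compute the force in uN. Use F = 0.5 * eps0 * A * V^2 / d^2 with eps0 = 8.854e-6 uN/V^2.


Step 1: Identify parameters.
eps0 = 8.854e-6 uN/V^2, A = 96277 um^2, V = 74 V, d = 1 um
Step 2: Compute V^2 = 74^2 = 5476
Step 3: Compute d^2 = 1^2 = 1
Step 4: F = 0.5 * 8.854e-6 * 96277 * 5476 / 1
F = 2333.971 uN


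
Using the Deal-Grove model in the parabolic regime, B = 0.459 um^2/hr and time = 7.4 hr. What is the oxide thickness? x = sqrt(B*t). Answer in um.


Step 1: Compute B*t = 0.459 * 7.4 = 3.3966
Step 2: x = sqrt(3.3966)
x = 1.843 um


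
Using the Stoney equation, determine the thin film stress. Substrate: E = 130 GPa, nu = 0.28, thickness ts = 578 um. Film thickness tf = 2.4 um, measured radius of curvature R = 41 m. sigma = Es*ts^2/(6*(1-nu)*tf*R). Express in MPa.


Step 1: Compute numerator: Es * ts^2 = 130 * 578^2 = 43430920 (GPa*um^2)
Step 2: Compute denominator (R in um): 6*(1-nu)*tf*R = 6*0.72*2.4*41e6 = 425088000.0 (um^2)
Step 3: sigma (GPa) = 43430920 / 425088000.0 = 1.02169e-01 GPa
Step 4: Convert to MPa (x1000): sigma = 102.2 MPa


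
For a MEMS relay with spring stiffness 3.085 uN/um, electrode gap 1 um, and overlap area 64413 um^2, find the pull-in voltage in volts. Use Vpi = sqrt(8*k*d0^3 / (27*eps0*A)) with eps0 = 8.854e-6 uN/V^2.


Step 1: Compute numerator: 8 * k * d0^3 = 8 * 3.085 * 1^3 = 24.68
Step 2: Compute denominator: 27 * eps0 * A = 27 * 8.854e-6 * 64413 = 15.398443
Step 3: Vpi = sqrt(24.68 / 15.398443)
Vpi = 1.27 V


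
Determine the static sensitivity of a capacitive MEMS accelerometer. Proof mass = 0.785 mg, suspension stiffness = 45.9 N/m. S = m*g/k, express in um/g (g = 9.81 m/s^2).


Step 1: Convert mass: m = 0.785 mg = 7.85e-07 kg
Step 2: S = m * g / k = 7.85e-07 * 9.81 / 45.9
Step 3: S = 1.68e-07 m/g
Step 4: Convert to um/g: S = 0.168 um/g


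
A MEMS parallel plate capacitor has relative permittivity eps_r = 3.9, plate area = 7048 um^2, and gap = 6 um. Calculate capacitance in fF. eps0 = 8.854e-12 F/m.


Step 1: Convert area to m^2: A = 7048e-12 m^2
Step 2: Convert gap to m: d = 6e-6 m
Step 3: C = eps0 * eps_r * A / d
C = 8.854e-12 * 3.9 * 7048e-12 / 6e-6
Step 4: Convert to fF (multiply by 1e15).
C = 40.56 fF


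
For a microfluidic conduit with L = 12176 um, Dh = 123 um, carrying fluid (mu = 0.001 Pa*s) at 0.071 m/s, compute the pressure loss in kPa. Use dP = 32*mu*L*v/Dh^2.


Step 1: Convert to SI: L = 12176e-6 m, Dh = 123e-6 m
Step 2: dP = 32 * 0.001 * 12176e-6 * 0.071 / (123e-6)^2
Step 3: dP = 1828.53 Pa
Step 4: Convert to kPa: dP = 1.83 kPa


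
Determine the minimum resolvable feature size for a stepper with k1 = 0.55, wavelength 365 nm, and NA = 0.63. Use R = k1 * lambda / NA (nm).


Step 1: Identify values: k1 = 0.55, lambda = 365 nm, NA = 0.63
Step 2: R = k1 * lambda / NA
R = 0.55 * 365 / 0.63
R = 318.7 nm


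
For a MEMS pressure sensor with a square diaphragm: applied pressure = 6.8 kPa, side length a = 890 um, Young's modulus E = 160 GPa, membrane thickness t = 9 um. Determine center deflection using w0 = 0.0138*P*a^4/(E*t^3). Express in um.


Step 1: Convert pressure to compatible units (E is in GPa, so P in GPa).
P = 6.8 kPa = 6.8e-6 GPa
Step 2: Compute numerator: 0.0138 * P * a^4.
a^4 = 890^4 = 627422410000
numerator = 0.0138 * 6.8e-6 * 627422410000 = 5.88773e+04
Step 3: Compute denominator: E * t^3 = 160 * 9^3 = 116640
Step 4: w0 = numerator / denominator = 5.88773e+04 / 116640 = 0.5048 um


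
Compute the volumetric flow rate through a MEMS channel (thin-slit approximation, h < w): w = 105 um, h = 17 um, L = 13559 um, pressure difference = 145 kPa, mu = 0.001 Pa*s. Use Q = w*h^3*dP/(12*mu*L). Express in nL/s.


Step 1: Convert all dimensions to SI (meters).
w = 105e-6 m, h = 17e-6 m, L = 13559e-6 m, dP = 145e3 Pa
Step 2: Q = w * h^3 * dP / (12 * mu * L)
Q = 105e-6 * (17e-6)^3 * 145e3 / (12 * 0.001 * 13559e-6) = 4.5972186e-10 m^3/s
Step 3: Convert Q from m^3/s to nL/s (1 m^3 = 1e12 nL, so multiply by 1e12).
Q = 459.722 nL/s


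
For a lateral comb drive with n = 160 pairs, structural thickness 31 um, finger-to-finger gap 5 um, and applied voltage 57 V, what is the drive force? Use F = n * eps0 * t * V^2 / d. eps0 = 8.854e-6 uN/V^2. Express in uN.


Step 1: Parameters: n=160, eps0=8.854e-6 uN/V^2, t=31 um, V=57 V, d=5 um
Step 2: V^2 = 3249
Step 3: F = 160 * 8.854e-6 * 31 * 3249 / 5
F = 28.537 uN


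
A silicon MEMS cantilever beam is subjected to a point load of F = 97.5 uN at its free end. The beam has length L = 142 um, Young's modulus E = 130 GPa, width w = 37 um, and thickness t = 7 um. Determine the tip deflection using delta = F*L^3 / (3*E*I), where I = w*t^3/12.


Step 1: Calculate the second moment of area.
I = w * t^3 / 12 = 37 * 7^3 / 12 = 1057.5833 um^4
Step 2: Convert E to consistent units (1 GPa = 1000 uN/um^2).
E = 130 GPa = 130000 uN/um^2
Step 3: Calculate tip deflection.
delta = F * L^3 / (3 * E * I)
delta = 97.5 * 142^3 / (3 * 130000 * 1057.5833)
delta = 0.6768 um


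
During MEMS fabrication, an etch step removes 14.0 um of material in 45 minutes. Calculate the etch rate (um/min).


Step 1: Etch rate = depth / time
Step 2: rate = 14.0 / 45
rate = 0.311 um/min


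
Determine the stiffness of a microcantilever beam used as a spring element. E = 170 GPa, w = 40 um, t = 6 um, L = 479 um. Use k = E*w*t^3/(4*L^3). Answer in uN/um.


Step 1: Convert E to consistent units (1 GPa = 1000 uN/um^2).
E = 170 GPa = 170000 uN/um^2
Step 2: Compute t^3 = 6^3 = 216
Step 3: Compute L^3 = 479^3 = 109902239
Step 4: k = 170000 * 40 * 216 / (4 * 109902239)
k = 3.3412 uN/um


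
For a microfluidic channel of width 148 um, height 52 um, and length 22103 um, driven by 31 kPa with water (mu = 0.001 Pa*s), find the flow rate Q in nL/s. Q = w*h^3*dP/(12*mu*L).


Step 1: Convert all dimensions to SI (meters).
w = 148e-6 m, h = 52e-6 m, L = 22103e-6 m, dP = 31e3 Pa
Step 2: Q = w * h^3 * dP / (12 * mu * L)
Q = 148e-6 * (52e-6)^3 * 31e3 / (12 * 0.001 * 22103e-6) = 2.43220944e-09 m^3/s
Step 3: Convert Q from m^3/s to nL/s (1 m^3 = 1e12 nL, so multiply by 1e12).
Q = 2432.209 nL/s


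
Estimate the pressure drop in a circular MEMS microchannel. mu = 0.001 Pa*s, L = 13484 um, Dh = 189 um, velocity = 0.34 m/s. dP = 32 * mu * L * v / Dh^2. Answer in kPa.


Step 1: Convert to SI: L = 13484e-6 m, Dh = 189e-6 m
Step 2: dP = 32 * 0.001 * 13484e-6 * 0.34 / (189e-6)^2
Step 3: dP = 4106.99 Pa
Step 4: Convert to kPa: dP = 4.11 kPa


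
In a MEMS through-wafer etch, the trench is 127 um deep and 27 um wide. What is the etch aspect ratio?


Step 1: AR = depth / width
Step 2: AR = 127 / 27
AR = 4.7


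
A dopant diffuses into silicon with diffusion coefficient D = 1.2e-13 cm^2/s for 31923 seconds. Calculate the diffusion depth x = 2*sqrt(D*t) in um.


Step 1: Compute D*t = 1.2e-13 * 31923 = 3.83076e-09 cm^2
Step 2: sqrt(D*t) = 6.18931e-05 cm
Step 3: x = 2 * 6.18931e-05 cm = 1.237862e-04 cm
Step 4: Convert to um (1 cm = 1e4 um): x = 1.238 um


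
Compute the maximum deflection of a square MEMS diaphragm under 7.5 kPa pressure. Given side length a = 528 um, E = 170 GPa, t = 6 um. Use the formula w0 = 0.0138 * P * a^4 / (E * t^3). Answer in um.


Step 1: Convert pressure to compatible units (E is in GPa, so P in GPa).
P = 7.5 kPa = 7.5e-6 GPa
Step 2: Compute numerator: 0.0138 * P * a^4.
a^4 = 528^4 = 77720518656
numerator = 0.0138 * 7.5e-6 * 77720518656 = 8.04407e+03
Step 3: Compute denominator: E * t^3 = 170 * 6^3 = 36720
Step 4: w0 = numerator / denominator = 8.04407e+03 / 36720 = 0.2191 um


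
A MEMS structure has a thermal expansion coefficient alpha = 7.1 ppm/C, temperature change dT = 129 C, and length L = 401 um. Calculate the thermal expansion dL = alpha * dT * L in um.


Step 1: Convert CTE: alpha = 7.1 ppm/C = 7.1e-6 /C
Step 2: dL = 7.1e-6 * 129 * 401
dL = 0.3673 um


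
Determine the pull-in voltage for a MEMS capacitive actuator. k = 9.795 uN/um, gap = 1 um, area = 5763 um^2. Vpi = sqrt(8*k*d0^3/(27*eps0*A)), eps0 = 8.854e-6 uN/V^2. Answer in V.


Step 1: Compute numerator: 8 * k * d0^3 = 8 * 9.795 * 1^3 = 78.36
Step 2: Compute denominator: 27 * eps0 * A = 27 * 8.854e-6 * 5763 = 1.377691
Step 3: Vpi = sqrt(78.36 / 1.377691)
Vpi = 7.54 V


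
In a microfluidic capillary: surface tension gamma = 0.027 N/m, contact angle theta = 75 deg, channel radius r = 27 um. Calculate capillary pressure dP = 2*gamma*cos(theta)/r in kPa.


Step 1: cos(75 deg) = 0.2588
Step 2: Convert r to m: r = 27e-6 m
Step 3: dP = 2 * 0.027 * 0.2588 / 27e-6 = 517.6 Pa
Step 4: Convert Pa to kPa (divide by 1000).
dP = 0.52 kPa


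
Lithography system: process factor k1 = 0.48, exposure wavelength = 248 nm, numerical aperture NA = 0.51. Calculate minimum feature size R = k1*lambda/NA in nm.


Step 1: Identify values: k1 = 0.48, lambda = 248 nm, NA = 0.51
Step 2: R = k1 * lambda / NA
R = 0.48 * 248 / 0.51
R = 233.4 nm


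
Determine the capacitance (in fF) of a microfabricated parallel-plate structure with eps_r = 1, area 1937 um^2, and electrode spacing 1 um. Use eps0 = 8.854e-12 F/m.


Step 1: Convert area to m^2: A = 1937e-12 m^2
Step 2: Convert gap to m: d = 1e-6 m
Step 3: C = eps0 * eps_r * A / d
C = 8.854e-12 * 1 * 1937e-12 / 1e-6
Step 4: Convert to fF (multiply by 1e15).
C = 17.15 fF


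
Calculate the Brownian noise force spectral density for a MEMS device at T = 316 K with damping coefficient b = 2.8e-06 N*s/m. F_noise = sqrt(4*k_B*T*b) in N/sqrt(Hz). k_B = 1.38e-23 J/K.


Step 1: Compute 4 * k_B * T * b
= 4 * 1.38e-23 * 316 * 2.8e-06
= 4.8841e-26 N^2/Hz
Step 2: F_noise = sqrt(4.8841e-26)
F_noise = 2.21e-13 N/sqrt(Hz)


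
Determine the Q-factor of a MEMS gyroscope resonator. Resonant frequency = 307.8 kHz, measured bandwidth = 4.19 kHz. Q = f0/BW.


Step 1: Q = f0 / bandwidth
Step 2: Q = 307.8 / 4.19
Q = 73.5


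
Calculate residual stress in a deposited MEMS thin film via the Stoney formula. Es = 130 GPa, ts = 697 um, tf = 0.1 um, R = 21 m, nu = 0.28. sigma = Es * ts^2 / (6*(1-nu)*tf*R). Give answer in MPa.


Step 1: Compute numerator: Es * ts^2 = 130 * 697^2 = 63155170 (GPa*um^2)
Step 2: Compute denominator (R in um): 6*(1-nu)*tf*R = 6*0.72*0.1*21e6 = 9072000.0 (um^2)
Step 3: sigma (GPa) = 63155170 / 9072000.0 = 6.961549e+00 GPa
Step 4: Convert to MPa (x1000): sigma = 6961.5 MPa


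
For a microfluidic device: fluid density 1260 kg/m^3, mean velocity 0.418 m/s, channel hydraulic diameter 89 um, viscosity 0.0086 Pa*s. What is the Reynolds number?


Step 1: Convert Dh to meters: Dh = 89e-6 m
Step 2: Re = rho * v * Dh / mu
Re = 1260 * 0.418 * 89e-6 / 0.0086
Re = 5.451


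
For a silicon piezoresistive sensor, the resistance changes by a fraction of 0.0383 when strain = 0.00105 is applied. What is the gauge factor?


Step 1: Identify values.
dR/R = 0.0383, strain = 0.00105
Step 2: GF = (dR/R) / strain = 0.0383 / 0.00105
GF = 36.5


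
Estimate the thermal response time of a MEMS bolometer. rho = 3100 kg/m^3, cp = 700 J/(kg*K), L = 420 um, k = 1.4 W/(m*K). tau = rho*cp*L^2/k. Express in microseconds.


Step 1: Convert L to m: L = 420e-6 m
Step 2: L^2 = (420e-6)^2 = 1.764e-07 m^2
Step 3: tau = 3100 * 700 * 1.764e-07 / 1.4 = 2.7342e-01 s
Step 4: Convert to microseconds (multiply by 1e6).
tau = 273420.0 us


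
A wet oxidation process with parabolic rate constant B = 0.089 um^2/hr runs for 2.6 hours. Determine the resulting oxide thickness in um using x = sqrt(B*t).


Step 1: Compute B*t = 0.089 * 2.6 = 0.2314
Step 2: x = sqrt(0.2314)
x = 0.481 um


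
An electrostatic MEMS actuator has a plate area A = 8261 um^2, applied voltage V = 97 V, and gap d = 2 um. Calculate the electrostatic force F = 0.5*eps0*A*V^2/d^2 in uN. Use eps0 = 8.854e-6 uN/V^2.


Step 1: Identify parameters.
eps0 = 8.854e-6 uN/V^2, A = 8261 um^2, V = 97 V, d = 2 um
Step 2: Compute V^2 = 97^2 = 9409
Step 3: Compute d^2 = 2^2 = 4
Step 4: F = 0.5 * 8.854e-6 * 8261 * 9409 / 4
F = 86.025 uN


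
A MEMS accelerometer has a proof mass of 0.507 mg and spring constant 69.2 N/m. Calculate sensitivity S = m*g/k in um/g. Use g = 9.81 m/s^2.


Step 1: Convert mass: m = 0.507 mg = 5.07e-07 kg
Step 2: S = m * g / k = 5.07e-07 * 9.81 / 69.2
Step 3: S = 7.19e-08 m/g
Step 4: Convert to um/g: S = 0.072 um/g


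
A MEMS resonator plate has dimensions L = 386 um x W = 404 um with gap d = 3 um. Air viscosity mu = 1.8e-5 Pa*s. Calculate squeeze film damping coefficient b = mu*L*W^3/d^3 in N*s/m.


Step 1: Convert to SI.
L = 386e-6 m, W = 404e-6 m, d = 3e-6 m
Step 2: W^3 = (404e-6)^3 = 6.59e-11 m^3
Step 3: d^3 = (3e-6)^3 = 2.70e-17 m^3
Step 4: b = 1.8e-5 * 386e-6 * 6.59e-11 / 2.70e-17
b = 1.70e-02 N*s/m


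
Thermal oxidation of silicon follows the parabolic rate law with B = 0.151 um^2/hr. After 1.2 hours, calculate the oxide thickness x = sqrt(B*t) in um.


Step 1: Compute B*t = 0.151 * 1.2 = 0.1812
Step 2: x = sqrt(0.1812)
x = 0.426 um


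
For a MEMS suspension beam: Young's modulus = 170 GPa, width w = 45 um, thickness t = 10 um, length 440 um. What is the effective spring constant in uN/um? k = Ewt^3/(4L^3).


Step 1: Convert E to consistent units (1 GPa = 1000 uN/um^2).
E = 170 GPa = 170000 uN/um^2
Step 2: Compute t^3 = 10^3 = 1000
Step 3: Compute L^3 = 440^3 = 85184000
Step 4: k = 170000 * 45 * 1000 / (4 * 85184000)
k = 22.4514 uN/um


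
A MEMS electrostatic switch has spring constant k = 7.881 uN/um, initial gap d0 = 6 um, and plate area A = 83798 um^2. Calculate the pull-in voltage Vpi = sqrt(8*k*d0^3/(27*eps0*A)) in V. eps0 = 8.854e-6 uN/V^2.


Step 1: Compute numerator: 8 * k * d0^3 = 8 * 7.881 * 6^3 = 13618.368
Step 2: Compute denominator: 27 * eps0 * A = 27 * 8.854e-6 * 83798 = 20.032582
Step 3: Vpi = sqrt(13618.368 / 20.032582)
Vpi = 26.07 V


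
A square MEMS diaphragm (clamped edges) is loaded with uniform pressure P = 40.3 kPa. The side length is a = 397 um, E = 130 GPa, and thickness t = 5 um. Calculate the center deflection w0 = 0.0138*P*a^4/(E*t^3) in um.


Step 1: Convert pressure to compatible units (E is in GPa, so P in GPa).
P = 40.3 kPa = 40.3e-6 GPa
Step 2: Compute numerator: 0.0138 * P * a^4.
a^4 = 397^4 = 24840596881
numerator = 0.0138 * 40.3e-6 * 24840596881 = 1.38148e+04
Step 3: Compute denominator: E * t^3 = 130 * 5^3 = 16250
Step 4: w0 = numerator / denominator = 1.38148e+04 / 16250 = 0.8501 um


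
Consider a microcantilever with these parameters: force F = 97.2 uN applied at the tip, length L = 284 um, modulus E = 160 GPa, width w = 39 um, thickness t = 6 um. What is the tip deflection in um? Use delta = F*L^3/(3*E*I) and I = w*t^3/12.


Step 1: Calculate the second moment of area.
I = w * t^3 / 12 = 39 * 6^3 / 12 = 702.0 um^4
Step 2: Convert E to consistent units (1 GPa = 1000 uN/um^2).
E = 160 GPa = 160000 uN/um^2
Step 3: Calculate tip deflection.
delta = F * L^3 / (3 * E * I)
delta = 97.2 * 284^3 / (3 * 160000 * 702.0)
delta = 6.6076 um


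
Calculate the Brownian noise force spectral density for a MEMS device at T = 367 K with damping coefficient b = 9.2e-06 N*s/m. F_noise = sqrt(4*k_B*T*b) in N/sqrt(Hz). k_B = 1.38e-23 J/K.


Step 1: Compute 4 * k_B * T * b
= 4 * 1.38e-23 * 367 * 9.2e-06
= 1.8638e-25 N^2/Hz
Step 2: F_noise = sqrt(1.8638e-25)
F_noise = 4.32e-13 N/sqrt(Hz)


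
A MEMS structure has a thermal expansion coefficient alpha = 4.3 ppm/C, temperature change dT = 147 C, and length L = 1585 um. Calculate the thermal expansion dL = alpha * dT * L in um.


Step 1: Convert CTE: alpha = 4.3 ppm/C = 4.3e-6 /C
Step 2: dL = 4.3e-6 * 147 * 1585
dL = 1.0019 um


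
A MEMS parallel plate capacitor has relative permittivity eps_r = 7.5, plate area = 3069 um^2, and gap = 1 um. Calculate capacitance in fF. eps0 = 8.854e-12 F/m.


Step 1: Convert area to m^2: A = 3069e-12 m^2
Step 2: Convert gap to m: d = 1e-6 m
Step 3: C = eps0 * eps_r * A / d
C = 8.854e-12 * 7.5 * 3069e-12 / 1e-6
Step 4: Convert to fF (multiply by 1e15).
C = 203.8 fF


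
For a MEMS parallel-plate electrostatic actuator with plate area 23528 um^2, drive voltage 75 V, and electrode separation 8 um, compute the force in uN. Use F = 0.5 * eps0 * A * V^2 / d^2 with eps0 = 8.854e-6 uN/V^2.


Step 1: Identify parameters.
eps0 = 8.854e-6 uN/V^2, A = 23528 um^2, V = 75 V, d = 8 um
Step 2: Compute V^2 = 75^2 = 5625
Step 3: Compute d^2 = 8^2 = 64
Step 4: F = 0.5 * 8.854e-6 * 23528 * 5625 / 64
F = 9.155 uN


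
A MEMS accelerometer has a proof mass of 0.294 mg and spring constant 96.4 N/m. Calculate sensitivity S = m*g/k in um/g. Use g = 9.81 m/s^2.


Step 1: Convert mass: m = 0.294 mg = 2.94e-07 kg
Step 2: S = m * g / k = 2.94e-07 * 9.81 / 96.4
Step 3: S = 2.99e-08 m/g
Step 4: Convert to um/g: S = 0.03 um/g


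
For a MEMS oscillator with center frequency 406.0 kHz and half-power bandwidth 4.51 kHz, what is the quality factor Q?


Step 1: Q = f0 / bandwidth
Step 2: Q = 406.0 / 4.51
Q = 90.0


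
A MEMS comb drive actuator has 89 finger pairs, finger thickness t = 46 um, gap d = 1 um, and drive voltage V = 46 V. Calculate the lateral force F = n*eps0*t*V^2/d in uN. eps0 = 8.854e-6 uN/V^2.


Step 1: Parameters: n=89, eps0=8.854e-6 uN/V^2, t=46 um, V=46 V, d=1 um
Step 2: V^2 = 2116
Step 3: F = 89 * 8.854e-6 * 46 * 2116 / 1
F = 76.701 uN


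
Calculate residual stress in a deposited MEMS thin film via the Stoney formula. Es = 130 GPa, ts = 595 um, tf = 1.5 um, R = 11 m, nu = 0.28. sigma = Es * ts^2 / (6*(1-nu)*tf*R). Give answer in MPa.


Step 1: Compute numerator: Es * ts^2 = 130 * 595^2 = 46023250 (GPa*um^2)
Step 2: Compute denominator (R in um): 6*(1-nu)*tf*R = 6*0.72*1.5*11e6 = 71280000.0 (um^2)
Step 3: sigma (GPa) = 46023250 / 71280000.0 = 6.45668e-01 GPa
Step 4: Convert to MPa (x1000): sigma = 645.7 MPa


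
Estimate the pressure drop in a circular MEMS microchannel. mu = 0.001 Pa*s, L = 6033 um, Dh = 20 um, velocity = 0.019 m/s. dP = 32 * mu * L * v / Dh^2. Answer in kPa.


Step 1: Convert to SI: L = 6033e-6 m, Dh = 20e-6 m
Step 2: dP = 32 * 0.001 * 6033e-6 * 0.019 / (20e-6)^2
Step 3: dP = 9170.16 Pa
Step 4: Convert to kPa: dP = 9.17 kPa


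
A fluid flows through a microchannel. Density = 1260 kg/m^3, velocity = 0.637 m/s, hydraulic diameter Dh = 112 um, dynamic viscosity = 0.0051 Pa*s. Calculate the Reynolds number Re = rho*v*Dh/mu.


Step 1: Convert Dh to meters: Dh = 112e-6 m
Step 2: Re = rho * v * Dh / mu
Re = 1260 * 0.637 * 112e-6 / 0.0051
Re = 17.626


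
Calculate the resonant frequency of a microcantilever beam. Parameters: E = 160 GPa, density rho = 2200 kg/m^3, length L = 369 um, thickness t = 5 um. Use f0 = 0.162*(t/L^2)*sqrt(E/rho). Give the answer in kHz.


Step 1: Convert units to SI.
t_SI = 5e-6 m, L_SI = 369e-6 m
Step 2: Calculate sqrt(E/rho).
sqrt(160e9 / 2200) = 8528.03 m/s
Step 3: Compute f0.
f0 = 0.162 * 5e-6 / (369e-6)^2 * 8528.03 = 50731.9 Hz = 50.73 kHz


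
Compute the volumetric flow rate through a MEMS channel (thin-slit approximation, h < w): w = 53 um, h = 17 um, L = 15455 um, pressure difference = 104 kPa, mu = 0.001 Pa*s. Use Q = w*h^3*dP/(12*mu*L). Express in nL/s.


Step 1: Convert all dimensions to SI (meters).
w = 53e-6 m, h = 17e-6 m, L = 15455e-6 m, dP = 104e3 Pa
Step 2: Q = w * h^3 * dP / (12 * mu * L)
Q = 53e-6 * (17e-6)^3 * 104e3 / (12 * 0.001 * 15455e-6) = 1.4601777e-10 m^3/s
Step 3: Convert Q from m^3/s to nL/s (1 m^3 = 1e12 nL, so multiply by 1e12).
Q = 146.018 nL/s


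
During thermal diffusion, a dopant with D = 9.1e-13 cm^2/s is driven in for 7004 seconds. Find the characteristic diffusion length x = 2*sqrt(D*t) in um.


Step 1: Compute D*t = 9.1e-13 * 7004 = 6.37364e-09 cm^2
Step 2: sqrt(D*t) = 7.98351e-05 cm
Step 3: x = 2 * 7.98351e-05 cm = 1.596702e-04 cm
Step 4: Convert to um (1 cm = 1e4 um): x = 1.597 um


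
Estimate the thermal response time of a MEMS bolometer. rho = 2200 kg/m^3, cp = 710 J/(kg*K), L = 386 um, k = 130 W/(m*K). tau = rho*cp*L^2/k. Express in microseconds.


Step 1: Convert L to m: L = 386e-6 m
Step 2: L^2 = (386e-6)^2 = 1.48996e-07 m^2
Step 3: tau = 2200 * 710 * 1.48996e-07 / 130 = 1.79024425e-03 s
Step 4: Convert to microseconds (multiply by 1e6).
tau = 1790.244 us


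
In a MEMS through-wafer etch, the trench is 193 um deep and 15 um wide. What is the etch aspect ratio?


Step 1: AR = depth / width
Step 2: AR = 193 / 15
AR = 12.9


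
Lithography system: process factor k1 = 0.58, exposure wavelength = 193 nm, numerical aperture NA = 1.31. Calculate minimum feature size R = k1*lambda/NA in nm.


Step 1: Identify values: k1 = 0.58, lambda = 193 nm, NA = 1.31
Step 2: R = k1 * lambda / NA
R = 0.58 * 193 / 1.31
R = 85.5 nm


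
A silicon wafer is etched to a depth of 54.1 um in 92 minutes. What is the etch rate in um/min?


Step 1: Etch rate = depth / time
Step 2: rate = 54.1 / 92
rate = 0.588 um/min


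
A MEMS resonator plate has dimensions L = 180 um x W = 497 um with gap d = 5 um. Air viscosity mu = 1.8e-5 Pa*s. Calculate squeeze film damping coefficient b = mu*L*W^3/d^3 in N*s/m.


Step 1: Convert to SI.
L = 180e-6 m, W = 497e-6 m, d = 5e-6 m
Step 2: W^3 = (497e-6)^3 = 1.23e-10 m^3
Step 3: d^3 = (5e-6)^3 = 1.25e-16 m^3
Step 4: b = 1.8e-5 * 180e-6 * 1.23e-10 / 1.25e-16
b = 3.18e-03 N*s/m


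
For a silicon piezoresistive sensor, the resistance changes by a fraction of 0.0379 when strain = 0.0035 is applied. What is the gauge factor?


Step 1: Identify values.
dR/R = 0.0379, strain = 0.0035
Step 2: GF = (dR/R) / strain = 0.0379 / 0.0035
GF = 10.8


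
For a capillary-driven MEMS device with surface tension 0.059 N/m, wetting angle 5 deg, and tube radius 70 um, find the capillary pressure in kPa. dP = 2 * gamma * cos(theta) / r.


Step 1: cos(5 deg) = 0.9962
Step 2: Convert r to m: r = 70e-6 m
Step 3: dP = 2 * 0.059 * 0.9962 / 70e-6 = 1679.3 Pa
Step 4: Convert Pa to kPa (divide by 1000).
dP = 1.68 kPa


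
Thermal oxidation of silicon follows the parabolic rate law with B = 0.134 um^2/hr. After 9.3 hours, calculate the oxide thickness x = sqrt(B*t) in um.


Step 1: Compute B*t = 0.134 * 9.3 = 1.2462
Step 2: x = sqrt(1.2462)
x = 1.116 um


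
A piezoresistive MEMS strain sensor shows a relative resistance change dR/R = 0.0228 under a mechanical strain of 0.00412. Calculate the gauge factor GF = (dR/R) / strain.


Step 1: Identify values.
dR/R = 0.0228, strain = 0.00412
Step 2: GF = (dR/R) / strain = 0.0228 / 0.00412
GF = 5.5


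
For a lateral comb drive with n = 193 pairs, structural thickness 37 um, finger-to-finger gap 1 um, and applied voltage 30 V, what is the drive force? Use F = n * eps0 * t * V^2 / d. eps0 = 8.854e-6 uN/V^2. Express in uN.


Step 1: Parameters: n=193, eps0=8.854e-6 uN/V^2, t=37 um, V=30 V, d=1 um
Step 2: V^2 = 900
Step 3: F = 193 * 8.854e-6 * 37 * 900 / 1
F = 56.904 uN


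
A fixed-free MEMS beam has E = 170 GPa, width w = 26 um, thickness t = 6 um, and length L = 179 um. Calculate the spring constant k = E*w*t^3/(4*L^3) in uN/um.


Step 1: Convert E to consistent units (1 GPa = 1000 uN/um^2).
E = 170 GPa = 170000 uN/um^2
Step 2: Compute t^3 = 6^3 = 216
Step 3: Compute L^3 = 179^3 = 5735339
Step 4: k = 170000 * 26 * 216 / (4 * 5735339)
k = 41.6157 uN/um


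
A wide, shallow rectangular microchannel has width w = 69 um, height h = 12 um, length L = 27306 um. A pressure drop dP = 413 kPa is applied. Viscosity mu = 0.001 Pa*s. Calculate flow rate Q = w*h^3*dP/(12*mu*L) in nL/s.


Step 1: Convert all dimensions to SI (meters).
w = 69e-6 m, h = 12e-6 m, L = 27306e-6 m, dP = 413e3 Pa
Step 2: Q = w * h^3 * dP / (12 * mu * L)
Q = 69e-6 * (12e-6)^3 * 413e3 / (12 * 0.001 * 27306e-6) = 1.5028082e-10 m^3/s
Step 3: Convert Q from m^3/s to nL/s (1 m^3 = 1e12 nL, so multiply by 1e12).
Q = 150.281 nL/s


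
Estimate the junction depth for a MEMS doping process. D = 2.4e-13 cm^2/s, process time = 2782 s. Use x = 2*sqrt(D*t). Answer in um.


Step 1: Compute D*t = 2.4e-13 * 2782 = 6.6768e-10 cm^2
Step 2: sqrt(D*t) = 2.584e-05 cm
Step 3: x = 2 * 2.584e-05 cm = 5.168e-05 cm
Step 4: Convert to um (1 cm = 1e4 um): x = 0.517 um


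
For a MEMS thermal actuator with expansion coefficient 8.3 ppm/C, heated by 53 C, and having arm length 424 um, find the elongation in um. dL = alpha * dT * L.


Step 1: Convert CTE: alpha = 8.3 ppm/C = 8.3e-6 /C
Step 2: dL = 8.3e-6 * 53 * 424
dL = 0.1865 um


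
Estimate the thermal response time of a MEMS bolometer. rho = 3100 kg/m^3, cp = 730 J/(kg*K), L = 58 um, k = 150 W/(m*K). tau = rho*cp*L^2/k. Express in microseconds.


Step 1: Convert L to m: L = 58e-6 m
Step 2: L^2 = (58e-6)^2 = 3.364e-09 m^2
Step 3: tau = 3100 * 730 * 3.364e-09 / 150 = 5.075155e-05 s
Step 4: Convert to microseconds (multiply by 1e6).
tau = 50.752 us


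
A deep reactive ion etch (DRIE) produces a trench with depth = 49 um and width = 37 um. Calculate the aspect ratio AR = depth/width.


Step 1: AR = depth / width
Step 2: AR = 49 / 37
AR = 1.3


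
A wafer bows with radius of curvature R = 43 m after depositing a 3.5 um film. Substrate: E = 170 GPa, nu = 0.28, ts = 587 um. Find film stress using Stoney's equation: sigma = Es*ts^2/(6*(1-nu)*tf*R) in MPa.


Step 1: Compute numerator: Es * ts^2 = 170 * 587^2 = 58576730 (GPa*um^2)
Step 2: Compute denominator (R in um): 6*(1-nu)*tf*R = 6*0.72*3.5*43e6 = 650160000.0 (um^2)
Step 3: sigma (GPa) = 58576730 / 650160000.0 = 9.0096e-02 GPa
Step 4: Convert to MPa (x1000): sigma = 90.1 MPa


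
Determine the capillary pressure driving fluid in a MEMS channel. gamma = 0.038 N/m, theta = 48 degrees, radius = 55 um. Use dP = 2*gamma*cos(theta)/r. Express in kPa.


Step 1: cos(48 deg) = 0.6691
Step 2: Convert r to m: r = 55e-6 m
Step 3: dP = 2 * 0.038 * 0.6691 / 55e-6 = 924.6 Pa
Step 4: Convert Pa to kPa (divide by 1000).
dP = 0.92 kPa


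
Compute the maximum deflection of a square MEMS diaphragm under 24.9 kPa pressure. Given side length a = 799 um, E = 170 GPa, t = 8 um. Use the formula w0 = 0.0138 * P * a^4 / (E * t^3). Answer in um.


Step 1: Convert pressure to compatible units (E is in GPa, so P in GPa).
P = 24.9 kPa = 24.9e-6 GPa
Step 2: Compute numerator: 0.0138 * P * a^4.
a^4 = 799^4 = 407555836801
numerator = 0.0138 * 24.9e-6 * 407555836801 = 1.40044e+05
Step 3: Compute denominator: E * t^3 = 170 * 8^3 = 87040
Step 4: w0 = numerator / denominator = 1.40044e+05 / 87040 = 1.609 um


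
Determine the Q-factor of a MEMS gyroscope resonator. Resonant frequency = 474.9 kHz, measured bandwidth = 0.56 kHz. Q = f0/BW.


Step 1: Q = f0 / bandwidth
Step 2: Q = 474.9 / 0.56
Q = 848.0


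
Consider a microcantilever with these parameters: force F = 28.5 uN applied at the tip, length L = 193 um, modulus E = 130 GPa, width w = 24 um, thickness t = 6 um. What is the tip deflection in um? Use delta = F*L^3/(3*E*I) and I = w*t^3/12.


Step 1: Calculate the second moment of area.
I = w * t^3 / 12 = 24 * 6^3 / 12 = 432.0 um^4
Step 2: Convert E to consistent units (1 GPa = 1000 uN/um^2).
E = 130 GPa = 130000 uN/um^2
Step 3: Calculate tip deflection.
delta = F * L^3 / (3 * E * I)
delta = 28.5 * 193^3 / (3 * 130000 * 432.0)
delta = 1.2161 um


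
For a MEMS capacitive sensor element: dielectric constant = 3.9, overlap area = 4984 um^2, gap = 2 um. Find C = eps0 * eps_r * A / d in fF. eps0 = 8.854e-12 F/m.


Step 1: Convert area to m^2: A = 4984e-12 m^2
Step 2: Convert gap to m: d = 2e-6 m
Step 3: C = eps0 * eps_r * A / d
C = 8.854e-12 * 3.9 * 4984e-12 / 2e-6
Step 4: Convert to fF (multiply by 1e15).
C = 86.05 fF


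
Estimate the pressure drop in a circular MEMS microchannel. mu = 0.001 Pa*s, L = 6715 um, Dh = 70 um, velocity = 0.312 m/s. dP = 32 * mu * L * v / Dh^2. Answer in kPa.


Step 1: Convert to SI: L = 6715e-6 m, Dh = 70e-6 m
Step 2: dP = 32 * 0.001 * 6715e-6 * 0.312 / (70e-6)^2
Step 3: dP = 13682.16 Pa
Step 4: Convert to kPa: dP = 13.68 kPa


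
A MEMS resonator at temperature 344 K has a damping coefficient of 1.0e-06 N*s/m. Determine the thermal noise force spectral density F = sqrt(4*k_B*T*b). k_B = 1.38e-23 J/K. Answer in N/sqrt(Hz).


Step 1: Compute 4 * k_B * T * b
= 4 * 1.38e-23 * 344 * 1.0e-06
= 1.8989e-26 N^2/Hz
Step 2: F_noise = sqrt(1.8989e-26)
F_noise = 1.38e-13 N/sqrt(Hz)


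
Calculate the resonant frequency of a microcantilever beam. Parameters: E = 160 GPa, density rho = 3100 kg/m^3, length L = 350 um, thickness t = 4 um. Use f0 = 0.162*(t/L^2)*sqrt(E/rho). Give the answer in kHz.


Step 1: Convert units to SI.
t_SI = 4e-6 m, L_SI = 350e-6 m
Step 2: Calculate sqrt(E/rho).
sqrt(160e9 / 3100) = 7184.21 m/s
Step 3: Compute f0.
f0 = 0.162 * 4e-6 / (350e-6)^2 * 7184.21 = 38003.0 Hz = 38.0 kHz


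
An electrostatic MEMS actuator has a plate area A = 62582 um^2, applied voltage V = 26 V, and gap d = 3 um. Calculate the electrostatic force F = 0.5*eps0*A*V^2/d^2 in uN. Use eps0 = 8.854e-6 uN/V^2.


Step 1: Identify parameters.
eps0 = 8.854e-6 uN/V^2, A = 62582 um^2, V = 26 V, d = 3 um
Step 2: Compute V^2 = 26^2 = 676
Step 3: Compute d^2 = 3^2 = 9
Step 4: F = 0.5 * 8.854e-6 * 62582 * 676 / 9
F = 20.81 uN


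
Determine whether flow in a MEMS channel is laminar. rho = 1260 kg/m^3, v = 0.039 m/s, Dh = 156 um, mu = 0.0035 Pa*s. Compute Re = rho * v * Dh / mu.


Step 1: Convert Dh to meters: Dh = 156e-6 m
Step 2: Re = rho * v * Dh / mu
Re = 1260 * 0.039 * 156e-6 / 0.0035
Re = 2.19
Since Re = 2.19 is below ~2300, the flow is laminar.


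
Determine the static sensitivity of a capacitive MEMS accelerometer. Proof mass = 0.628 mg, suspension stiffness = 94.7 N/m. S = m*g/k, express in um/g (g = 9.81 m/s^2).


Step 1: Convert mass: m = 0.628 mg = 6.28e-07 kg
Step 2: S = m * g / k = 6.28e-07 * 9.81 / 94.7
Step 3: S = 6.51e-08 m/g
Step 4: Convert to um/g: S = 0.065 um/g


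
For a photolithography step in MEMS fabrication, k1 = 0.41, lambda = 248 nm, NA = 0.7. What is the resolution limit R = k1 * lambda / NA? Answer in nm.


Step 1: Identify values: k1 = 0.41, lambda = 248 nm, NA = 0.7
Step 2: R = k1 * lambda / NA
R = 0.41 * 248 / 0.7
R = 145.3 nm


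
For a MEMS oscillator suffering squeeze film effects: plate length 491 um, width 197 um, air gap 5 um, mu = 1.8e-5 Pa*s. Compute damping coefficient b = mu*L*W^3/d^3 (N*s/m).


Step 1: Convert to SI.
L = 491e-6 m, W = 197e-6 m, d = 5e-6 m
Step 2: W^3 = (197e-6)^3 = 7.65e-12 m^3
Step 3: d^3 = (5e-6)^3 = 1.25e-16 m^3
Step 4: b = 1.8e-5 * 491e-6 * 7.65e-12 / 1.25e-16
b = 5.41e-04 N*s/m


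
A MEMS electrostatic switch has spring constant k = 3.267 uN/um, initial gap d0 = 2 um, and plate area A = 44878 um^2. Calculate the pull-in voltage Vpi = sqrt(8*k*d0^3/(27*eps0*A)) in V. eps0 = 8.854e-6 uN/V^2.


Step 1: Compute numerator: 8 * k * d0^3 = 8 * 3.267 * 2^3 = 209.088
Step 2: Compute denominator: 27 * eps0 * A = 27 * 8.854e-6 * 44878 = 10.728445
Step 3: Vpi = sqrt(209.088 / 10.728445)
Vpi = 4.41 V


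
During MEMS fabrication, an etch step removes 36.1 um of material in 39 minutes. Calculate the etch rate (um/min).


Step 1: Etch rate = depth / time
Step 2: rate = 36.1 / 39
rate = 0.926 um/min


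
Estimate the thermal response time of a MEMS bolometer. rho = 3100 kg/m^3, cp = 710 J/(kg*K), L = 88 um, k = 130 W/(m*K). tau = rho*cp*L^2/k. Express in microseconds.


Step 1: Convert L to m: L = 88e-6 m
Step 2: L^2 = (88e-6)^2 = 7.744e-09 m^2
Step 3: tau = 3100 * 710 * 7.744e-09 / 130 = 1.3111188e-04 s
Step 4: Convert to microseconds (multiply by 1e6).
tau = 131.112 us


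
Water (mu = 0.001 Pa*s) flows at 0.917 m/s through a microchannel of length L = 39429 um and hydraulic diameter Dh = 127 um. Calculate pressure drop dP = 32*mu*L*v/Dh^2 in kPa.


Step 1: Convert to SI: L = 39429e-6 m, Dh = 127e-6 m
Step 2: dP = 32 * 0.001 * 39429e-6 * 0.917 / (127e-6)^2
Step 3: dP = 71734.43 Pa
Step 4: Convert to kPa: dP = 71.73 kPa


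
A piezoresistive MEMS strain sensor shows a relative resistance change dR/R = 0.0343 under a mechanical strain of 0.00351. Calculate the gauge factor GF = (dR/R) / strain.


Step 1: Identify values.
dR/R = 0.0343, strain = 0.00351
Step 2: GF = (dR/R) / strain = 0.0343 / 0.00351
GF = 9.8


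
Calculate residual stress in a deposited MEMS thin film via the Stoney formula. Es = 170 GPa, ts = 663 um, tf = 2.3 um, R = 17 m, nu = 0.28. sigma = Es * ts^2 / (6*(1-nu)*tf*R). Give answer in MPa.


Step 1: Compute numerator: Es * ts^2 = 170 * 663^2 = 74726730 (GPa*um^2)
Step 2: Compute denominator (R in um): 6*(1-nu)*tf*R = 6*0.72*2.3*17e6 = 168912000.0 (um^2)
Step 3: sigma (GPa) = 74726730 / 168912000.0 = 4.424e-01 GPa
Step 4: Convert to MPa (x1000): sigma = 442.4 MPa
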